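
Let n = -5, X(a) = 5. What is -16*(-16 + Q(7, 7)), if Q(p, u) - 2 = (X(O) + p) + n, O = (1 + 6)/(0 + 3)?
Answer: 112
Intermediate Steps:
O = 7/3 ≈ 2.3333
Q(p, u) = 2 + p (Q(p, u) = 2 + ((5 + p) - 5) = 2 + p)
-16*(-16 + Q(7, 7)) = -16*(-16 + (2 + 7)) = -16*(-16 + 9) = -16*(-7) = 112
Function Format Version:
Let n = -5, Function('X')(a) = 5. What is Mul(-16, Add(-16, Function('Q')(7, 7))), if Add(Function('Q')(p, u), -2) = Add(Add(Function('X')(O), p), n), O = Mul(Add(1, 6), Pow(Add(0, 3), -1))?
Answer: 112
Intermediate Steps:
O = Rational(7, 3) (O = Mul(7, Pow(3, -1)) = Mul(7, Rational(1, 3)) = Rational(7, 3) ≈ 2.3333)
Function('Q')(p, u) = Add(2, p) (Function('Q')(p, u) = Add(2, Add(Add(5, p), -5)) = Add(2, p))
Mul(-16, Add(-16, Function('Q')(7, 7))) = Mul(-16, Add(-16, Add(2, 7))) = Mul(-16, Add(-16, 9)) = Mul(-16, -7) = 112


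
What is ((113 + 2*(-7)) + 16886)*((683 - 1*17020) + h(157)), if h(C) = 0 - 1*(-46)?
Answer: -276702635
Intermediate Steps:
h(C) = 46 (h(C) = 0 + 46 = 46)
((113 + 2*(-7)) + 16886)*((683 - 1*17020) + h(157)) = ((113 + 2*(-7)) + 16886)*((683 - 1*17020) + 46) = ((113 - 14) + 16886)*((683 - 17020) + 46) = (99 + 16886)*(-16337 + 46) = 16985*(-16291) = -276702635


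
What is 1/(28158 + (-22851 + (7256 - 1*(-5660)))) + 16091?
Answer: 293226294/18223 ≈ 16091.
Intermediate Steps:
1/(28158 + (-22851 + (7256 - 1*(-5660)))) + 16091 = 1/(28158 + (-22851 + (7256 + 5660))) + 16091 = 1/(28158 + (-22851 + 12916)) + 16091 = 1/(28158 - 9935) + 16091 = 1/18223 + 16091 = 293226294/18223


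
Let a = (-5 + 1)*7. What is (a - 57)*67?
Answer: -5695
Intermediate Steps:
a = -28 (a = -4*7 = -28)
(a - 57)*67 = (-28 - 57)*67 = -85*67 = -5695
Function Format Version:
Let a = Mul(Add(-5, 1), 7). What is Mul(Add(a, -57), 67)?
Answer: -5695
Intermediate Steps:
a = -28 (a = Mul(-4, 7) = -28)
Mul(Add(a, -57), 67) = Mul(Add(-28, -57), 67) = Mul(-85, 67) = -5695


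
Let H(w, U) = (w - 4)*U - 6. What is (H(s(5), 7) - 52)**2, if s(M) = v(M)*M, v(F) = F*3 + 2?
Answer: 259081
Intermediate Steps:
v(F) = 2 + 3*F (v(F) = 3*F + 2 = 2 + 3*F)
s(M) = M*(2 + 3*M) (s(M) = (2 + 3*M)*M = M*(2 + 3*M))
H(w, U) = -6 + U*(-4 + w) (H(w, U) = (-4 + w)*U - 6 = U*(-4 + w) - 6 = -6 + U*(-4 + w))
(H(s(5), 7) - 52)**2 = ((-6 - 4*7 + 7*(5*(2 + 3*5))) - 52)**2 = ((-6 - 28 + 7*(5*(2 + 15))) - 52)**2 = ((-6 - 28 + 7*(5*17)) - 52)**2 = ((-6 - 28 + 7*85) - 52)**2 = ((-6 - 28 + 595) - 52)**2 = (561 - 52)**2 = 509**2 = 259081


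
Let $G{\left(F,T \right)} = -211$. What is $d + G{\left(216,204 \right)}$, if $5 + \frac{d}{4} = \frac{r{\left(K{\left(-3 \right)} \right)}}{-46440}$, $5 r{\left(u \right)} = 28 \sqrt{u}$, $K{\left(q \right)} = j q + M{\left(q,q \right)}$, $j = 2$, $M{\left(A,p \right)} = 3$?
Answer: $-231 - \frac{14 i \sqrt{3}}{29025} \approx -231.0 - 0.00083544 i$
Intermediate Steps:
$K{\left(q \right)} = 3 + 2 q$ ($K{\left(q \right)} = 2 q + 3 = 3 + 2 q$)
$r{\left(u \right)} = \frac{28 \sqrt{u}}{5}$
$d = -20 - \frac{14 i \sqrt{3}}{29025}$ ($d = -20 + 4 \frac{\frac{28}{5} \sqrt{3 + 2 \left(-3\right)}}{-46440} = -20 + 4 \frac{28 \sqrt{3 - 6}}{5} \left(- \frac{1}{46440}\right) = -20 + 4 \frac{28 \sqrt{-3}}{5} \left(- \frac{1}{46440}\right) = -20 + 4 \frac{28 i \sqrt{3}}{5} \left(- \frac{1}{46440}\right) = -20 + 4 \left(- \frac{7 i \sqrt{3}}{58050}\right) = -20 - \frac{14 i \sqrt{3}}{29025} \approx -20.0 - 0.00083544 i$)
$d + G{\left(216,204 \right)} = \left(-20 - \frac{14 i \sqrt{3}}{29025}\right) - 211 = -231 - \frac{14 i \sqrt{3}}{29025}$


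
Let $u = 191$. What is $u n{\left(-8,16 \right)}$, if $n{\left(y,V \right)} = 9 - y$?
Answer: $3247$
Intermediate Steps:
$u n{\left(-8,16 \right)} = 191 \left(9 - -8\right) = 191 \left(9 + 8\right) = 191 \cdot 17 = 3247$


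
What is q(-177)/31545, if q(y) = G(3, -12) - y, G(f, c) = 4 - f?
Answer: 178/31545 ≈ 0.0056427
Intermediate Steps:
q(y) = 1 - y (q(y) = (4 - 1*3) - y = (4 - 3) - y = 1 - y)
q(-177)/31545 = (1 - 1*(-177))/31545 = (1 + 177)*(1/31545) = 178*(1/31545) = 178/31545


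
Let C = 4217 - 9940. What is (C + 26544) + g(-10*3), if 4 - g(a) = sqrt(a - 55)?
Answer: 20825 - I*sqrt(85) ≈ 20825.0 - 9.2195*I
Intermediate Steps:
g(a) = 4 - sqrt(-55 + a) (g(a) = 4 - sqrt(a - 55) = 4 - sqrt(-55 + a))
C = -5723
(C + 26544) + g(-10*3) = (-5723 + 26544) + (4 - sqrt(-55 - 10*3)) = 20821 + (4 - sqrt(-55 - 30)) = 20821 + (4 - sqrt(-85)) = 20821 + (4 - I*sqrt(85)) = 20825 - I*sqrt(85)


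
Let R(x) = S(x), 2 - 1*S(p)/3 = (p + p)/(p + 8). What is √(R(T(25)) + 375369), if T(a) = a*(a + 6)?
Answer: 5*√113646737/87 ≈ 612.67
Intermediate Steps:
T(a) = a*(6 + a)
S(p) = 6 - 6*p/(8 + p) (S(p) = 6 - 3*(p + p)/(p + 8) = 6 - 3*2*p/(8 + p) = 6 - 6*p/(8 + p))
R(x) = 48/(8 + x)
√(R(T(25)) + 375369) = √(48/(8 + 25*(6 + 25)) + 375369) = √(48/(8 + 25*31) + 375369) = √(48/(8 + 775) + 375369) = √(48/783 + 375369) = √(48*(1/783) + 375369) = √(16/261 + 375369) = √(97971325/261) = 5*√113646737/87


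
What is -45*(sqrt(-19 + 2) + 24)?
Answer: -1080 - 45*I*sqrt(17) ≈ -1080.0 - 185.54*I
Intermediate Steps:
-45*(sqrt(-19 + 2) + 24) = -45*(sqrt(-17) + 24) = -45*(I*sqrt(17) + 24) = -45*(24 + I*sqrt(17)) = -1080 - 45*I*sqrt(17)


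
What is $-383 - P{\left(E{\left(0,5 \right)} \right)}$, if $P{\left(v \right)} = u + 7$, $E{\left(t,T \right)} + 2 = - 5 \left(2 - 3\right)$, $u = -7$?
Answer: $-383$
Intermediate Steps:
$E{\left(t,T \right)} = 3$ ($E{\left(t,T \right)} = -2 - 5 \left(2 - 3\right) = -2 - -5 = -2 + 5 = 3$)
$P{\left(v \right)} = 0$ ($P{\left(v \right)} = -7 + 7 = 0$)
$-383 - P{\left(E{\left(0,5 \right)} \right)} = -383 - 0 = -383 + 0 = -383$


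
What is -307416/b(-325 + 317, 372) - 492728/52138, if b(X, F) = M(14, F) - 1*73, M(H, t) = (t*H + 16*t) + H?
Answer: -10748914468/289391969 ≈ -37.143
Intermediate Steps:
M(H, t) = H + 16*t + H*t (M(H, t) = (H*t + 16*t) + H = (16*t + H*t) + H = H + 16*t + H*t)
b(X, F) = -59 + 30*F (b(X, F) = (14 + 16*F + 14*F) - 1*73 = (14 + 30*F) - 73 = -59 + 30*F)
-307416/b(-325 + 317, 372) - 492728/52138 = -307416/(-59 + 30*372) - 492728/52138 = -307416/(-59 + 11160) - 492728*1/52138 = -307416/11101 - 246364/26069 = -10748914468/289391969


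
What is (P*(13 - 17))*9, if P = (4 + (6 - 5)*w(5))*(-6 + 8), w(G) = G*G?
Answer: -2088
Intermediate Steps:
w(G) = G**2
P = 58 (P = (4 + (6 - 5)*5**2)*(-6 + 8) = (4 + 1*25)*2 = (4 + 25)*2 = 29*2 = 58)
(P*(13 - 17))*9 = (58*(13 - 17))*9 = (58*(-4))*9 = -232*9 = -2088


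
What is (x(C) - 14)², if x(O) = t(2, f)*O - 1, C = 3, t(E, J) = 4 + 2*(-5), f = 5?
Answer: 1089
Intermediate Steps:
t(E, J) = -6 (t(E, J) = 4 - 10 = -6)
x(O) = -1 - 6*O (x(O) = -6*O - 1 = -1 - 6*O)
(x(C) - 14)² = ((-1 - 6*3) - 14)² = ((-1 - 18) - 14)² = (-19 - 14)² = (-33)² = 1089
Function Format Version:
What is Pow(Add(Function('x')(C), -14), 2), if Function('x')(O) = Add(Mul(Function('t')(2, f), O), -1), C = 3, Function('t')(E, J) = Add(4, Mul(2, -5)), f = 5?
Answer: 1089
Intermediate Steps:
Function('t')(E, J) = -6 (Function('t')(E, J) = Add(4, -10) = -6)
Function('x')(O) = Add(-1, Mul(-6, O)) (Function('x')(O) = Add(Mul(-6, O), -1) = Add(-1, Mul(-6, O)))
Pow(Add(Function('x')(C), -14), 2) = Pow(Add(Add(-1, Mul(-6, 3)), -14), 2) = Pow(Add(Add(-1, -18), -14), 2) = Pow(Add(-19, -14), 2) = Pow(-33, 2) = 1089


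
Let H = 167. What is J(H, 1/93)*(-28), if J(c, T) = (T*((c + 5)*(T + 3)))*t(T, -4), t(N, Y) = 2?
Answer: -2696960/8649 ≈ -311.82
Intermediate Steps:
J(c, T) = 2*T*(3 + T)*(5 + c) (J(c, T) = (T*((c + 5)*(T + 3)))*2 = (T*((5 + c)*(3 + T)))*2 = (T*((3 + T)*(5 + c)))*2 = (T*(3 + T)*(5 + c))*2 = 2*T*(3 + T)*(5 + c))
J(H, 1/93)*(-28) = (2*(15 + 3*167 + 5/93 + 167/93)/93)*(-28) = (2*(1/93)*(15 + 501 + 5*(1/93) + (1/93)*167))*(-28) = (2*(1/93)*(15 + 501 + 5/93 + 167/93))*(-28) = (2*(1/93)*(48160/93))*(-28) = (96320/8649)*(-28) = -2696960/8649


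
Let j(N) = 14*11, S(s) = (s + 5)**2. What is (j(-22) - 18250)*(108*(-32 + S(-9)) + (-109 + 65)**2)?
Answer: -3763968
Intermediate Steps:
S(s) = (5 + s)**2
j(N) = 154
(j(-22) - 18250)*(108*(-32 + S(-9)) + (-109 + 65)**2) = (154 - 18250)*(108*(-32 + (5 - 9)**2) + (-109 + 65)**2) = -18096*(108*(-32 + (-4)**2) + (-44)**2) = -18096*(108*(-32 + 16) + 1936) = -18096*(108*(-16) + 1936) = -18096*(-1728 + 1936) = -18096*208 = -3763968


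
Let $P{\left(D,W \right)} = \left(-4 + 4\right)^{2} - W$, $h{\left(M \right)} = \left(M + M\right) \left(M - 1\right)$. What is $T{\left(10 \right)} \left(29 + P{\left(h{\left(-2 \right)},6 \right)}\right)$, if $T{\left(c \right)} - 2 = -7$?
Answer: $-115$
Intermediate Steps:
$h{\left(M \right)} = 2 M \left(-1 + M\right)$
$T{\left(c \right)} = -5$ ($T{\left(c \right)} = 2 - 7 = -5$)
$P{\left(D,W \right)} = - W$ ($P{\left(D,W \right)} = 0^{2} - W = 0 - W = - W$)
$T{\left(10 \right)} \left(29 + P{\left(h{\left(-2 \right)},6 \right)}\right) = - 5 \left(29 - 6\right) = \left(-5\right) 23 = -115$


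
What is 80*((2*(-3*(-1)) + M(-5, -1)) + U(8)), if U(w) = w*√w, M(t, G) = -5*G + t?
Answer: 480 + 1280*√2 ≈ 2290.2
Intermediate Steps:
M(t, G) = t - 5*G
U(w) = w^(3/2)
80*((2*(-3*(-1)) + M(-5, -1)) + U(8)) = 80*((2*(-3*(-1)) + (-5 - 5*(-1))) + 8^(3/2)) = 80*((2*3 + (-5 + 5)) + 16*√2) = 80*((6 + 0) + 16*√2) = 80*(6 + 16*√2) = 480 + 1280*√2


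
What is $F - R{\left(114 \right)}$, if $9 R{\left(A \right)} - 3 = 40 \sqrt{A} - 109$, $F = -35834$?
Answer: $- \frac{322400}{9} - \frac{40 \sqrt{114}}{9} \approx -35870.0$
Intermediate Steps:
$R{\left(A \right)} = - \frac{106}{9} + \frac{40 \sqrt{A}}{9}$ ($R{\left(A \right)} = \frac{1}{3} + \frac{40 \sqrt{A} - 109}{9} = \frac{1}{3} + \frac{-109 + 40 \sqrt{A}}{9} = \frac{1}{3} + \left(- \frac{109}{9} + \frac{40 \sqrt{A}}{9}\right) = - \frac{106}{9} + \frac{40 \sqrt{A}}{9}$)
$F - R{\left(114 \right)} = -35834 - \left(- \frac{106}{9} + \frac{40 \sqrt{114}}{9}\right) = -35834 + \left(\frac{106}{9} - \frac{40 \sqrt{114}}{9}\right) = - \frac{322400}{9} - \frac{40 \sqrt{114}}{9}$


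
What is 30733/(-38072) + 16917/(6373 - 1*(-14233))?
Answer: 5389913/392255816 ≈ 0.013741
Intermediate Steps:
30733/(-38072) + 16917/(6373 - 1*(-14233)) = 30733*(-1/38072) + 16917/(6373 + 14233) = -30733/38072 + 16917/20606 = 5389913/392255816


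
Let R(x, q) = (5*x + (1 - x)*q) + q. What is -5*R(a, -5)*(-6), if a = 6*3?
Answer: 5100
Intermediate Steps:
a = 18
R(x, q) = q + 5*x + q*(1 - x) (R(x, q) = (5*x + q*(1 - x)) + q = q + 5*x + q*(1 - x))
-5*R(a, -5)*(-6) = -5*(2*(-5) + 5*18 - 1*(-5)*18)*(-6) = -5*(-10 + 90 + 90)*(-6) = -5*170*(-6) = -850*(-6) = 5100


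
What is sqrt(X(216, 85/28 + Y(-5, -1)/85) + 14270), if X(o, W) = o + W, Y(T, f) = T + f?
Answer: sqrt(20517823515)/1190 ≈ 120.37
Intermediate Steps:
X(o, W) = W + o
sqrt(X(216, 85/28 + Y(-5, -1)/85) + 14270) = sqrt(((85/28 + (-5 - 1)/85) + 216) + 14270) = sqrt(((85*(1/28) - 6*1/85) + 216) + 14270) = sqrt(((85/28 - 6/85) + 216) + 14270) = sqrt((7057/2380 + 216) + 14270) = sqrt(521137/2380 + 14270) = sqrt(34483737/2380) = sqrt(20517823515)/1190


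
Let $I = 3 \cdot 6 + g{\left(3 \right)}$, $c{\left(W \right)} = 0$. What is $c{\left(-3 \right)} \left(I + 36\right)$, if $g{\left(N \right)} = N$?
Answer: $0$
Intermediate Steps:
$I = 21$ ($I = 3 \cdot 6 + 3 = 18 + 3 = 21$)
$c{\left(-3 \right)} \left(I + 36\right) = 0 \left(21 + 36\right) = 0 \cdot 57 = 0$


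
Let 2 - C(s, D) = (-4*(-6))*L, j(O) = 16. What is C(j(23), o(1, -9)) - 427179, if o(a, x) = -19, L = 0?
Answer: -427177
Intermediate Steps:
C(s, D) = 2 (C(s, D) = 2 - (-4*(-6))*0 = 2 - 24*0 = 2 - 1*0 = 2 + 0 = 2)
C(j(23), o(1, -9)) - 427179 = 2 - 427179 = -427177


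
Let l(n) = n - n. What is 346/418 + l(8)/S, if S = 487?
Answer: 173/209 ≈ 0.82775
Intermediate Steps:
l(n) = 0
346/418 + l(8)/S = 346/418 + 0/487 = 346*(1/418) + 0*(1/487) = 173/209 + 0 = 173/209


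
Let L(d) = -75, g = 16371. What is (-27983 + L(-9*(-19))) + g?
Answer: -11687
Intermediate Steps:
(-27983 + L(-9*(-19))) + g = (-27983 - 75) + 16371 = -28058 + 16371 = -11687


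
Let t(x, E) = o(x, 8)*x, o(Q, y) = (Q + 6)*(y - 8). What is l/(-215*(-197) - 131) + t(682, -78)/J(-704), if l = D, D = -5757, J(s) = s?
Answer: -5757/42224 ≈ -0.13634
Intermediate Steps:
o(Q, y) = (-8 + y)*(6 + Q) (o(Q, y) = (6 + Q)*(-8 + y) = (-8 + y)*(6 + Q))
t(x, E) = 0 (t(x, E) = (-48 - 8*x + 6*8 + x*8)*x = (-48 - 8*x + 48 + 8*x)*x = 0*x = 0)
l = -5757
l/(-215*(-197) - 131) + t(682, -78)/J(-704) = -5757/(-215*(-197) - 131) + 0/(-704) = -5757/(42355 - 131) + 0*(-1/704) = -5757/42224 + 0 = -5757/42224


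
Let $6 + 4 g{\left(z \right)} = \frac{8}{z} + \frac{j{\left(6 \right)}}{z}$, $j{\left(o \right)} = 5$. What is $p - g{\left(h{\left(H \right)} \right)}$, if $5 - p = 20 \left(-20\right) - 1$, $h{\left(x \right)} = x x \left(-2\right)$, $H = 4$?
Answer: $\frac{52173}{128} \approx 407.6$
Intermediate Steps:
$h{\left(x \right)} = - 2 x^{2}$ ($h{\left(x \right)} = x^{2} \left(-2\right) = - 2 x^{2}$)
$g{\left(z \right)} = - \frac{3}{2} + \frac{13}{4 z}$ ($g{\left(z \right)} = - \frac{3}{2} + \frac{\frac{8}{z} + \frac{5}{z}}{4} = - \frac{3}{2} + \frac{13 \frac{1}{z}}{4} = - \frac{3}{2} + \frac{13}{4 z}$)
$p = 406$ ($p = 5 - \left(20 \left(-20\right) - 1\right) = 5 - \left(-400 - 1\right) = 5 - -401 = 5 + 401 = 406$)
$p - g{\left(h{\left(H \right)} \right)} = 406 - \frac{13 - 6 \left(- 2 \cdot 4^{2}\right)}{4 \left(- 2 \cdot 4^{2}\right)} = 406 - \frac{13 - 6 \left(\left(-2\right) 16\right)}{4 \left(\left(-2\right) 16\right)} = 406 - \frac{13 - -192}{4 \left(-32\right)} = 406 - \frac{1}{4} \left(- \frac{1}{32}\right) \left(13 + 192\right) = 406 - \frac{1}{4} \left(- \frac{1}{32}\right) 205 = 406 - - \frac{205}{128} = 406 + \frac{205}{128} = \frac{52173}{128}$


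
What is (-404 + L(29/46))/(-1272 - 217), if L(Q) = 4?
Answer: 400/1489 ≈ 0.26864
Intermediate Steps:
(-404 + L(29/46))/(-1272 - 217) = (-404 + 4)/(-1272 - 217) = -400/(-1489) = -400*(-1/1489) = 400/1489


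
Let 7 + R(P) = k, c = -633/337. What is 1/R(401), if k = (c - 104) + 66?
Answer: -337/15798 ≈ -0.021332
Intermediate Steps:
c = -633/337 (c = -633*1/337 = -633/337 ≈ -1.8783)
k = -13439/337 (k = (-633/337 - 104) + 66 = -35681/337 + 66 = -13439/337 ≈ -39.878)
R(P) = -15798/337 (R(P) = -7 - 13439/337 = -15798/337)
1/R(401) = 1/(-15798/337) = -337/15798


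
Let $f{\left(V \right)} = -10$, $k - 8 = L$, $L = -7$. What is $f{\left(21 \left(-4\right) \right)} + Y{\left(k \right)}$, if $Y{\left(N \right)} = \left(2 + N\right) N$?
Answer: $-7$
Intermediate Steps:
$k = 1$ ($k = 8 - 7 = 1$)
$Y{\left(N \right)} = N \left(2 + N\right)$
$f{\left(21 \left(-4\right) \right)} + Y{\left(k \right)} = -10 + 1 \left(2 + 1\right) = -10 + 1 \cdot 3 = -10 + 3 = -7$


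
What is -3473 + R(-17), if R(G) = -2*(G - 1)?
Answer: -3437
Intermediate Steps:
R(G) = 2 - 2*G (R(G) = -2*(-1 + G) = 2 - 2*G)
-3473 + R(-17) = -3473 + (2 - 2*(-17)) = -3473 + (2 + 34) = -3473 + 36 = -3437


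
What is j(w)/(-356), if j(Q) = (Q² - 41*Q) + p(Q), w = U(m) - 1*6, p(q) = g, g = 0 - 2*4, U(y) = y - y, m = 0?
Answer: -137/178 ≈ -0.76966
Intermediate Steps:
U(y) = 0
g = -8 (g = 0 - 8 = -8)
p(q) = -8
w = -6 (w = 0 - 1*6 = 0 - 6 = -6)
j(Q) = -8 + Q² - 41*Q (j(Q) = (Q² - 41*Q) - 8 = -8 + Q² - 41*Q)
j(w)/(-356) = (-8 + (-6)² - 41*(-6))/(-356) = (-8 + 36 + 246)*(-1/356) = 274*(-1/356) = -137/178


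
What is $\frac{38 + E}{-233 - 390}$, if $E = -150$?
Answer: $\frac{16}{89} \approx 0.17978$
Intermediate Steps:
$\frac{38 + E}{-233 - 390} = \frac{38 - 150}{-233 - 390} = - \frac{112}{-623} = \left(-112\right) \left(- \frac{1}{623}\right) = \frac{16}{89}$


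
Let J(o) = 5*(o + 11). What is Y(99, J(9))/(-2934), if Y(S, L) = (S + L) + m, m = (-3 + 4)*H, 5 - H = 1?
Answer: -203/2934 ≈ -0.069189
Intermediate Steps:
J(o) = 55 + 5*o (J(o) = 5*(11 + o) = 55 + 5*o)
H = 4 (H = 5 - 1*1 = 5 - 1 = 4)
m = 4 (m = (-3 + 4)*4 = 1*4 = 4)
Y(S, L) = 4 + L + S (Y(S, L) = (S + L) + 4 = (L + S) + 4 = 4 + L + S)
Y(99, J(9))/(-2934) = (4 + (55 + 5*9) + 99)/(-2934) = (4 + (55 + 45) + 99)*(-1/2934) = (4 + 100 + 99)*(-1/2934) = 203*(-1/2934) = -203/2934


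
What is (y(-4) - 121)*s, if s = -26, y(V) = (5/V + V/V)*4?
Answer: 3172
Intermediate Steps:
y(V) = 4 + 20/V (y(V) = (5/V + 1)*4 = (1 + 5/V)*4 = 4 + 20/V)
(y(-4) - 121)*s = ((4 + 20/(-4)) - 121)*(-26) = ((4 + 20*(-¼)) - 121)*(-26) = ((4 - 5) - 121)*(-26) = (-1 - 121)*(-26) = -122*(-26) = 3172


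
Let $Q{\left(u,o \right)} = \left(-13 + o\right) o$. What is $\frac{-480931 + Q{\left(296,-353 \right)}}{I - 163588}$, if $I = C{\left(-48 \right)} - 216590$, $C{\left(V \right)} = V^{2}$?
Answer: $\frac{351733}{377874} \approx 0.93082$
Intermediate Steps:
$Q{\left(u,o \right)} = o \left(-13 + o\right)$
$I = -214286$ ($I = \left(-48\right)^{2} - 216590 = 2304 - 216590 = -214286$)
$\frac{-480931 + Q{\left(296,-353 \right)}}{I - 163588} = \frac{-480931 - 353 \left(-13 - 353\right)}{-214286 - 163588} = \frac{-480931 - -129198}{-377874} = \left(-480931 + 129198\right) \left(- \frac{1}{377874}\right) = \left(-351733\right) \left(- \frac{1}{377874}\right) = \frac{351733}{377874}$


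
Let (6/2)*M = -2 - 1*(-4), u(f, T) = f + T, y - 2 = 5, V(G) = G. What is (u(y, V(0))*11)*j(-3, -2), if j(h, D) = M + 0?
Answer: 154/3 ≈ 51.333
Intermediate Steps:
y = 7 (y = 2 + 5 = 7)
u(f, T) = T + f
M = ⅔ (M = (-2 - 1*(-4))/3 = (-2 + 4)/3 = (⅓)*2 = ⅔ ≈ 0.66667)
j(h, D) = ⅔ (j(h, D) = ⅔ + 0 = ⅔)
(u(y, V(0))*11)*j(-3, -2) = ((0 + 7)*11)*(⅔) = (7*11)*(⅔) = 77*(⅔) = 154/3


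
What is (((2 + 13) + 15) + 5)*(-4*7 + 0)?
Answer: -980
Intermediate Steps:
(((2 + 13) + 15) + 5)*(-4*7 + 0) = ((15 + 15) + 5)*(-28 + 0) = (30 + 5)*(-28) = 35*(-28) = -980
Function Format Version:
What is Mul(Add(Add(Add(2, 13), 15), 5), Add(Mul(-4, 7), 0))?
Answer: -980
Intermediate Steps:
Mul(Add(Add(Add(2, 13), 15), 5), Add(Mul(-4, 7), 0)) = Mul(Add(Add(15, 15), 5), Add(-28, 0)) = Mul(Add(30, 5), -28) = Mul(35, -28) = -980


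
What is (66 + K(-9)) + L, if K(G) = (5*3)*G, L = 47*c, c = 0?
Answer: -69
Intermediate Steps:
L = 0 (L = 47*0 = 0)
K(G) = 15*G
(66 + K(-9)) + L = (66 + 15*(-9)) + 0 = (66 - 135) + 0 = -69 + 0 = -69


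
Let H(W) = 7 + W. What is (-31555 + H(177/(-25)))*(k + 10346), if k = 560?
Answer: -8603492562/25 ≈ -3.4414e+8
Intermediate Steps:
(-31555 + H(177/(-25)))*(k + 10346) = (-31555 + (7 + 177/(-25)))*(560 + 10346) = (-31555 + (7 + 177*(-1/25)))*10906 = (-31555 + (7 - 177/25))*10906 = (-31555 - 2/25)*10906 = -788877/25*10906 = -8603492562/25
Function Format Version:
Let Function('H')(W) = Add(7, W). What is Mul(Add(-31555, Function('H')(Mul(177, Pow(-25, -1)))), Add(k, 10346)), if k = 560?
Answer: Rational(-8603492562, 25) ≈ -3.4414e+8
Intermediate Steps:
Mul(Add(-31555, Function('H')(Mul(177, Pow(-25, -1)))), Add(k, 10346)) = Mul(Add(-31555, Add(7, Mul(177, Pow(-25, -1)))), Add(560, 10346)) = Mul(Add(-31555, Add(7, Mul(177, Rational(-1, 25)))), 10906) = Mul(Add(-31555, Add(7, Rational(-177, 25))), 10906) = Mul(Add(-31555, Rational(-2, 25)), 10906) = Mul(Rational(-788877, 25), 10906) = Rational(-8603492562, 25)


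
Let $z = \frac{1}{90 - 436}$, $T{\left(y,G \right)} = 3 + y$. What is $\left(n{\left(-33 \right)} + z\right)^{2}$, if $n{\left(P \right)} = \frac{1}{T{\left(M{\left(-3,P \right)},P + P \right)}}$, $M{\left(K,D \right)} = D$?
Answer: $\frac{8836}{6734025} \approx 0.0013121$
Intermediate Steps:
$n{\left(P \right)} = \frac{1}{3 + P}$
$z = - \frac{1}{346}$ ($z = \frac{1}{-346} = - \frac{1}{346} \approx -0.0028902$)
$\left(n{\left(-33 \right)} + z\right)^{2} = \left(\frac{1}{3 - 33} - \frac{1}{346}\right)^{2} = \left(\frac{1}{-30} - \frac{1}{346}\right)^{2} = \left(- \frac{1}{30} - \frac{1}{346}\right)^{2} = \left(- \frac{94}{2595}\right)^{2} = \frac{8836}{6734025}$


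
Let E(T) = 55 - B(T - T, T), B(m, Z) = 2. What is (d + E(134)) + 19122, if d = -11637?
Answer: 7538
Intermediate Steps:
E(T) = 53 (E(T) = 55 - 1*2 = 55 - 2 = 53)
(d + E(134)) + 19122 = (-11637 + 53) + 19122 = -11584 + 19122 = 7538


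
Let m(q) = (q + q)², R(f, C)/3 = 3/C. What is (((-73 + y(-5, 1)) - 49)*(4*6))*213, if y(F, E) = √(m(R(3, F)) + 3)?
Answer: -623664 + 5112*√399/5 ≈ -6.0324e+5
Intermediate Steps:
R(f, C) = 9/C (R(f, C) = 3*(3/C) = 9/C)
m(q) = 4*q² (m(q) = (2*q)² = 4*q²)
y(F, E) = √(3 + 324/F²) (y(F, E) = √(4*(9/F)² + 3) = √(4*(81/F²) + 3) = √(324/F² + 3) = √(3 + 324/F²))
(((-73 + y(-5, 1)) - 49)*(4*6))*213 = (((-73 + √(3 + 324/(-5)²)) - 49)*(4*6))*213 = (((-73 + √(3 + 324*(1/25))) - 49)*24)*213 = (((-73 + √(3 + 324/25)) - 49)*24)*213 = (((-73 + √(399/25)) - 49)*24)*213 = (((-73 + √399/5) - 49)*24)*213 = ((-122 + √399/5)*24)*213 = (-2928 + 24*√399/5)*213 = -623664 + 5112*√399/5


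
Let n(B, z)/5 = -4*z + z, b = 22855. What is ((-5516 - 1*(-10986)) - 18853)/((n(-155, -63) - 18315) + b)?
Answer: -13383/5485 ≈ -2.4399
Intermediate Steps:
n(B, z) = -15*z (n(B, z) = 5*(-4*z + z) = 5*(-3*z) = -15*z)
((-5516 - 1*(-10986)) - 18853)/((n(-155, -63) - 18315) + b) = ((-5516 - 1*(-10986)) - 18853)/((-15*(-63) - 18315) + 22855) = ((-5516 + 10986) - 18853)/((945 - 18315) + 22855) = (5470 - 18853)/(-17370 + 22855) = -13383/5485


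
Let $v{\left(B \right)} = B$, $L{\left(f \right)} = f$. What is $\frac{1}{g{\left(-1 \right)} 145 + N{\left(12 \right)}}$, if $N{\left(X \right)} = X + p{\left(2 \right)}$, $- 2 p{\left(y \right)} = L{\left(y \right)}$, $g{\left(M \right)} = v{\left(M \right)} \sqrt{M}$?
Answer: $\frac{11}{21146} + \frac{145 i}{21146} \approx 0.00052019 + 0.0068571 i$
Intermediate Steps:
$g{\left(M \right)} = M^{\frac{3}{2}}$ ($g{\left(M \right)} = M \sqrt{M} = M^{\frac{3}{2}}$)
$p{\left(y \right)} = - \frac{y}{2}$
$N{\left(X \right)} = -1 + X$ ($N{\left(X \right)} = X - 1 = -1 + X$)
$\frac{1}{g{\left(-1 \right)} 145 + N{\left(12 \right)}} = \frac{1}{\left(-1\right)^{\frac{3}{2}} \cdot 145 + \left(-1 + 12\right)} = \frac{1}{- i 145 + 11} = \frac{1}{- 145 i + 11} = \frac{1}{11 - 145 i} = \frac{11 + 145 i}{21146}$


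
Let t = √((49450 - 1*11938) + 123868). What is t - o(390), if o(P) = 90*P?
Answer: -35100 + 2*√40345 ≈ -34698.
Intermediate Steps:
t = 2*√40345 (t = √((49450 - 11938) + 123868) = √(37512 + 123868) = √161380 = 2*√40345 ≈ 401.72)
t - o(390) = 2*√40345 - 90*390 = 2*√40345 - 1*35100 = 2*√40345 - 35100 = -35100 + 2*√40345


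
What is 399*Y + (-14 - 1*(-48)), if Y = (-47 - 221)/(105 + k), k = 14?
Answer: -14698/17 ≈ -864.59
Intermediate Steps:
Y = -268/119 (Y = (-47 - 221)/(105 + 14) = -268/119 ≈ -2.2521)
399*Y + (-14 - 1*(-48)) = 399*(-268/119) + (-14 - 1*(-48)) = -15276/17 + (-14 + 48) = -15276/17 + 34 = -14698/17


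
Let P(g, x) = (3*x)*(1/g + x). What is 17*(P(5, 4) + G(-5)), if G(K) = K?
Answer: 3859/5 ≈ 771.80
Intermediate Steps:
P(g, x) = 3*x*(x + 1/g) (P(g, x) = (3*x)*(x + 1/g) = 3*x*(x + 1/g))
17*(P(5, 4) + G(-5)) = 17*(3*4*(1 + 5*4)/5 - 5) = 17*(3*4*(1/5)*(1 + 20) - 5) = 17*(3*4*(1/5)*21 - 5) = 17*(252/5 - 5) = 17*(227/5) = 3859/5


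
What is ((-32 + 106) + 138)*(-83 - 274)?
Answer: -75684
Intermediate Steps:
((-32 + 106) + 138)*(-83 - 274) = (74 + 138)*(-357) = 212*(-357) = -75684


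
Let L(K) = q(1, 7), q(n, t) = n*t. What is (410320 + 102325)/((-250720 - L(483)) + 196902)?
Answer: -102529/10765 ≈ -9.5243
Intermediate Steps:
L(K) = 7 (L(K) = 1*7 = 7)
(410320 + 102325)/((-250720 - L(483)) + 196902) = (410320 + 102325)/((-250720 - 1*7) + 196902) = 512645/((-250720 - 7) + 196902) = 512645/(-250727 + 196902) = 512645/(-53825) = 512645*(-1/53825) = -102529/10765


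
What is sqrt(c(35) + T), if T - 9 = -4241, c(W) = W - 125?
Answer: I*sqrt(4322) ≈ 65.742*I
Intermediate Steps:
c(W) = -125 + W
T = -4232 (T = 9 - 4241 = -4232)
sqrt(c(35) + T) = sqrt((-125 + 35) - 4232) = sqrt(-90 - 4232) = sqrt(-4322) = I*sqrt(4322)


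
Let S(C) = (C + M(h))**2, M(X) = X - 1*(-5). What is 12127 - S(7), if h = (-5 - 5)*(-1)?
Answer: 11643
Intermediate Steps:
h = 10 (h = -10*(-1) = 10)
M(X) = 5 + X (M(X) = X + 5 = 5 + X)
S(C) = (15 + C)**2 (S(C) = (C + (5 + 10))**2 = (C + 15)**2 = (15 + C)**2)
12127 - S(7) = 12127 - (15 + 7)**2 = 12127 - 1*22**2 = 12127 - 1*484 = 12127 - 484 = 11643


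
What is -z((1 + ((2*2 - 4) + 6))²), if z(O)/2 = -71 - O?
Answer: 240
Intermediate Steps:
z(O) = -142 - 2*O (z(O) = 2*(-71 - O) = -142 - 2*O)
-z((1 + ((2*2 - 4) + 6))²) = -(-142 - 2*(1 + ((2*2 - 4) + 6))²) = -(-142 - 2*(1 + ((4 - 4) + 6))²) = -(-142 - 2*(1 + (0 + 6))²) = -(-142 - 2*(1 + 6)²) = -(-142 - 2*7²) = -(-142 - 2*49) = -(-142 - 98) = -1*(-240) = 240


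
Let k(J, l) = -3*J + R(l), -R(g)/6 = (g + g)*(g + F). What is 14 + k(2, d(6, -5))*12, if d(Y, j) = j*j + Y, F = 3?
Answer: -151834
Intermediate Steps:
d(Y, j) = Y + j² (d(Y, j) = j² + Y = Y + j²)
R(g) = -12*g*(3 + g) (R(g) = -6*(g + g)*(g + 3) = -6*2*g*(3 + g) = -12*g*(3 + g))
k(J, l) = -3*J - 12*l*(3 + l)
14 + k(2, d(6, -5))*12 = 14 + (-3*2 - 12*(6 + (-5)²)*(3 + (6 + (-5)²)))*12 = 14 + (-6 - 12*(6 + 25)*(3 + (6 + 25)))*12 = 14 + (-6 - 12*31*(3 + 31))*12 = 14 + (-6 - 12*31*34)*12 = 14 + (-6 - 12648)*12 = 14 - 12654*12 = 14 - 151848 = -151834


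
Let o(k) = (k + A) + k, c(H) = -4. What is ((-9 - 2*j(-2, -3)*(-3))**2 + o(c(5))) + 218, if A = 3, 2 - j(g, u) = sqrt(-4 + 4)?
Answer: 222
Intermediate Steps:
j(g, u) = 2 (j(g, u) = 2 - sqrt(-4 + 4) = 2 - sqrt(0) = 2 - 1*0 = 2 + 0 = 2)
o(k) = 3 + 2*k (o(k) = (k + 3) + k = (3 + k) + k = 3 + 2*k)
((-9 - 2*j(-2, -3)*(-3))**2 + o(c(5))) + 218 = ((-9 - 2*2*(-3))**2 + (3 + 2*(-4))) + 218 = ((-9 - 4*(-3))**2 + (3 - 8)) + 218 = ((-9 + 12)**2 - 5) + 218 = (3**2 - 5) + 218 = (9 - 5) + 218 = 4 + 218 = 222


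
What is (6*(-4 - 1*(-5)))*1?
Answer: 6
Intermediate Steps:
(6*(-4 - 1*(-5)))*1 = (6*(-4 + 5))*1 = (6*1)*1 = 6*1 = 6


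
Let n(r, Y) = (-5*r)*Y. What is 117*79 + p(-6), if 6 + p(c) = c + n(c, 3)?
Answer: 9321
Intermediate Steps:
n(r, Y) = -5*Y*r
p(c) = -6 - 14*c (p(c) = -6 + (c - 5*3*c) = -6 + (c - 15*c) = -6 - 14*c)
117*79 + p(-6) = 117*79 + (-6 - 14*(-6)) = 9243 + (-6 + 84) = 9243 + 78 = 9321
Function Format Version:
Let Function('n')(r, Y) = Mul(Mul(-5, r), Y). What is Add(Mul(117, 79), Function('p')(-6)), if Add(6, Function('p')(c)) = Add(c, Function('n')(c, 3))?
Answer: 9321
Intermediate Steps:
Function('n')(r, Y) = Mul(-5, Y, r)
Function('p')(c) = Add(-6, Mul(-14, c)) (Function('p')(c) = Add(-6, Add(c, Mul(-5, 3, c))) = Add(-6, Add(c, Mul(-15, c))) = Add(-6, Mul(-14, c)))
Add(Mul(117, 79), Function('p')(-6)) = Add(Mul(117, 79), Add(-6, Mul(-14, -6))) = Add(9243, Add(-6, 84)) = Add(9243, 78) = 9321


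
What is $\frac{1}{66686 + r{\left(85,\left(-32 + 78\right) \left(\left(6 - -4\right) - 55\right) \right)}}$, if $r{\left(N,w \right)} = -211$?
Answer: $\frac{1}{66475} \approx 1.5043 \cdot 10^{-5}$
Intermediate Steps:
$\frac{1}{66686 + r{\left(85,\left(-32 + 78\right) \left(\left(6 - -4\right) - 55\right) \right)}} = \frac{1}{66686 - 211} = \frac{1}{66475}$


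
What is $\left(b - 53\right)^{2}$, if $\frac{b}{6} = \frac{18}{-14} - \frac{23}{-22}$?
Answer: $\frac{17572864}{5929} \approx 2963.9$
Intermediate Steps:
$b = - \frac{111}{77}$ ($b = 6 \left(\frac{18}{-14} - \frac{23}{-22}\right) = 6 \left(18 \left(- \frac{1}{14}\right) - - \frac{23}{22}\right) = 6 \left(- \frac{9}{7} + \frac{23}{22}\right) = 6 \left(- \frac{37}{154}\right) = - \frac{111}{77} \approx -1.4416$)
$\left(b - 53\right)^{2} = \left(- \frac{111}{77} - 53\right)^{2} = \left(- \frac{4192}{77}\right)^{2} = \frac{17572864}{5929}$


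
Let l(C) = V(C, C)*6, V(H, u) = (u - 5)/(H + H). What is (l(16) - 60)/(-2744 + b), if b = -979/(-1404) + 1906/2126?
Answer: 345875751/16371638396 ≈ 0.021127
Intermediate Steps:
V(H, u) = (-5 + u)/(2*H) (V(H, u) = (-5 + u)/((2*H)) = (-5 + u)*(1/(2*H)) = (-5 + u)/(2*H))
l(C) = 3*(-5 + C)/C (l(C) = ((-5 + C)/(2*C))*6 = 3*(-5 + C)/C)
b = 2378689/1492452 (b = -979*(-1/1404) + 1906*(1/2126) = 979/1404 + 953/1063 = 2378689/1492452 ≈ 1.5938)
(l(16) - 60)/(-2744 + b) = ((3 - 15/16) - 60)/(-2744 + 2378689/1492452) = ((3 - 15*1/16) - 60)/(-4092909599/1492452) = ((3 - 15/16) - 60)*(-1492452/4092909599) = (33/16 - 60)*(-1492452/4092909599) = -927/16*(-1492452/4092909599) = 345875751/16371638396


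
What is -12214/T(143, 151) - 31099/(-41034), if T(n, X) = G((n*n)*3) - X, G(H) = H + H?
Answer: 106766951/162207402 ≈ 0.65821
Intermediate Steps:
G(H) = 2*H
T(n, X) = -X + 6*n**2 (T(n, X) = 2*((n*n)*3) - X = 2*(n**2*3) - X = 2*(3*n**2) - X = 6*n**2 - X = -X + 6*n**2)
-12214/T(143, 151) - 31099/(-41034) = -12214/(-1*151 + 6*143**2) - 31099/(-41034) = -12214/(-151 + 6*20449) - 31099*(-1/41034) = -12214/(-151 + 122694) + 31099/41034 = -12214/122543 + 31099/41034 = -12214*1/122543 + 31099/41034 = -394/3953 + 31099/41034 = 106766951/162207402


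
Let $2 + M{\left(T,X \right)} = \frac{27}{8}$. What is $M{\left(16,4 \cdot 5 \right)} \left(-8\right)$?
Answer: $-11$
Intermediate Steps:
$M{\left(T,X \right)} = \frac{11}{8}$ ($M{\left(T,X \right)} = -2 + \frac{27}{8} = \frac{11}{8}$)
$M{\left(16,4 \cdot 5 \right)} \left(-8\right) = \frac{11}{8} \left(-8\right) = -11$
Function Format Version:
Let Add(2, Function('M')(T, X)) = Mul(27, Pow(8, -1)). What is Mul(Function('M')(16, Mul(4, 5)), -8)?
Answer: -11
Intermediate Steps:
Function('M')(T, X) = Rational(11, 8) (Function('M')(T, X) = Add(-2, Mul(27, Pow(8, -1))) = Add(-2, Mul(27, Rational(1, 8))) = Add(-2, Rational(27, 8)) = Rational(11, 8))
Mul(Function('M')(16, Mul(4, 5)), -8) = Mul(Rational(11, 8), -8) = -11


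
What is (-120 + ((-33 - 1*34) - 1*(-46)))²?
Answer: 19881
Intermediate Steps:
(-120 + ((-33 - 1*34) - 1*(-46)))² = (-120 + ((-33 - 34) + 46))² = (-120 + (-67 + 46))² = (-120 - 21)² = (-141)² = 19881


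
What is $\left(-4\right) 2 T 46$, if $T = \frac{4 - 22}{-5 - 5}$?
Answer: $- \frac{3312}{5} \approx -662.4$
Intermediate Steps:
$T = \frac{9}{5}$ ($T = - \frac{18}{-10} = \left(-18\right) \left(- \frac{1}{10}\right) = \frac{9}{5} \approx 1.8$)
$\left(-4\right) 2 T 46 = \left(-4\right) 2 \cdot \frac{9}{5} \cdot 46 = \left(-8\right) \frac{9}{5} \cdot 46 = \left(- \frac{72}{5}\right) 46 = - \frac{3312}{5}$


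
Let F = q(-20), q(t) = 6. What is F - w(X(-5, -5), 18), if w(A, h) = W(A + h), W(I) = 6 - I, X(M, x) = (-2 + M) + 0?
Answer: 11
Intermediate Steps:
X(M, x) = -2 + M
F = 6
w(A, h) = 6 - A - h (w(A, h) = 6 - (A + h) = 6 + (-A - h) = 6 - A - h)
F - w(X(-5, -5), 18) = 6 - (6 - (-2 - 5) - 1*18) = 6 - (6 - 1*(-7) - 18) = 6 - (6 + 7 - 18) = 6 - 1*(-5) = 6 + 5 = 11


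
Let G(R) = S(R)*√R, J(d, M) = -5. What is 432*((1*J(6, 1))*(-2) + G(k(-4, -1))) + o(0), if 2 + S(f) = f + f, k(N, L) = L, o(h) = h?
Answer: 4320 - 1728*I ≈ 4320.0 - 1728.0*I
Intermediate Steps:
S(f) = -2 + 2*f (S(f) = -2 + (f + f) = -2 + 2*f)
G(R) = √R*(-2 + 2*R) (G(R) = (-2 + 2*R)*√R = √R*(-2 + 2*R))
432*((1*J(6, 1))*(-2) + G(k(-4, -1))) + o(0) = 432*((1*(-5))*(-2) + 2*√(-1)*(-1 - 1)) + 0 = 432*(-5*(-2) + 2*I*(-2)) + 0 = 432*(10 - 4*I) + 0 = (4320 - 1728*I) + 0 = 4320 - 1728*I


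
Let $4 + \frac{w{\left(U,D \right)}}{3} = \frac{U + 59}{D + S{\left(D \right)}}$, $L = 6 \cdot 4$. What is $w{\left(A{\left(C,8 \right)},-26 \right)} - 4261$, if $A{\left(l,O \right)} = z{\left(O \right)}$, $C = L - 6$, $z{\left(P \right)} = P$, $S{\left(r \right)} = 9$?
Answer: $- \frac{72842}{17} \approx -4284.8$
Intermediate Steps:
$L = 24$
$C = 18$ ($C = 24 - 6 = 18$)
$A{\left(l,O \right)} = O$
$w{\left(U,D \right)} = -12 + \frac{3 \left(59 + U\right)}{9 + D}$ ($w{\left(U,D \right)} = -12 + 3 \frac{U + 59}{D + 9} = -12 + 3 \frac{59 + U}{9 + D} = -12 + \frac{3 \left(59 + U\right)}{9 + D}$)
$w{\left(A{\left(C,8 \right)},-26 \right)} - 4261 = \frac{3 \left(23 + 8 - -104\right)}{9 - 26} - 4261 = \frac{3 \left(23 + 8 + 104\right)}{-17} - 4261 = 3 \left(- \frac{1}{17}\right) 135 - 4261 = - \frac{405}{17} - 4261 = - \frac{72842}{17}$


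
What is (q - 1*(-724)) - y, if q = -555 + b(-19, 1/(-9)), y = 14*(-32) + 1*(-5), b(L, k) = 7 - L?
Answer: 648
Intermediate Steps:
y = -453 (y = -448 - 5 = -453)
q = -529 (q = -555 + (7 - 1*(-19)) = -555 + (7 + 19) = -555 + 26 = -529)
(q - 1*(-724)) - y = (-529 - 1*(-724)) - 1*(-453) = (-529 + 724) + 453 = 195 + 453 = 648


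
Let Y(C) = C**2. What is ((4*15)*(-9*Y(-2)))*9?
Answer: -19440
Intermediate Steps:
((4*15)*(-9*Y(-2)))*9 = ((4*15)*(-9*(-2)**2))*9 = (60*(-9*4))*9 = (60*(-36))*9 = -2160*9 = -19440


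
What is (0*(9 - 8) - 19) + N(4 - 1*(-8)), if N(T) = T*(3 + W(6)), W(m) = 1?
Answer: 29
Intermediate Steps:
N(T) = 4*T (N(T) = T*(3 + 1) = T*4 = 4*T)
(0*(9 - 8) - 19) + N(4 - 1*(-8)) = (0*(9 - 8) - 19) + 4*(4 - 1*(-8)) = (0*1 - 19) + 4*(4 + 8) = (0 - 19) + 4*12 = -19 + 48 = 29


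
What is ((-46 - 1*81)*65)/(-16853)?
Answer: 8255/16853 ≈ 0.48982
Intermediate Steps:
((-46 - 1*81)*65)/(-16853) = ((-46 - 81)*65)*(-1/16853) = -127*65*(-1/16853) = -8255*(-1/16853) = 8255/16853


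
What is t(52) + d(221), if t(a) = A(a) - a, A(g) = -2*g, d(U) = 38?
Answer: -118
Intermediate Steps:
t(a) = -3*a (t(a) = -2*a - a = -3*a)
t(52) + d(221) = -3*52 + 38 = -156 + 38 = -118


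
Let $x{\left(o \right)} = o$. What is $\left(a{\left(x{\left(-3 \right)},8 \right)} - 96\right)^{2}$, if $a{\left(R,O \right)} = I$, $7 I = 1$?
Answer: $\frac{450241}{49} \approx 9188.6$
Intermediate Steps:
$I = \frac{1}{7}$ ($I = \frac{1}{7} \cdot 1 = \frac{1}{7} \approx 0.14286$)
$a{\left(R,O \right)} = \frac{1}{7}$
$\left(a{\left(x{\left(-3 \right)},8 \right)} - 96\right)^{2} = \left(\frac{1}{7} - 96\right)^{2} = \left(- \frac{671}{7}\right)^{2} = \frac{450241}{49}$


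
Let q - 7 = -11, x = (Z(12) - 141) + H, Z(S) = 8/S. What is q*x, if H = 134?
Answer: 76/3 ≈ 25.333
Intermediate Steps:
x = -19/3 (x = (8/12 - 141) + 134 = (8*(1/12) - 141) + 134 = (⅔ - 141) + 134 = -421/3 + 134 = -19/3 ≈ -6.3333)
q = -4 (q = 7 - 11 = -4)
q*x = -4*(-19/3) = 76/3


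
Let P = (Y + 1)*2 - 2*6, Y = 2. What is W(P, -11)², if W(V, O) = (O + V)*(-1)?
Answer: 289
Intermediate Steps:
P = -6 (P = (2 + 1)*2 - 2*6 = 3*2 - 12 = 6 - 12 = -6)
W(V, O) = -O - V
W(P, -11)² = (-1*(-11) - 1*(-6))² = (11 + 6)² = 17² = 289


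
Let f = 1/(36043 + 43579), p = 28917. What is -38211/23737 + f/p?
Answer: -12568304112311/7807538007234 ≈ -1.6098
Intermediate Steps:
f = 1/79622 ≈ 1.2559e-5
-38211/23737 + f/p = -38211/23737 + (1/79622)/28917 = -38211*1/23737 + (1/79622)*(1/28917) = -38211/23737 + 1/2302429374 = -12568304112311/7807538007234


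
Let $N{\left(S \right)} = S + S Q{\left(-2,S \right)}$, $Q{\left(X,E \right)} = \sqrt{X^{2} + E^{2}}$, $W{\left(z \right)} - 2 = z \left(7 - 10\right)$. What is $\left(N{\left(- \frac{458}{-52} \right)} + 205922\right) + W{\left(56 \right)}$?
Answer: $\frac{5349885}{26} + \frac{229 \sqrt{55145}}{676} \approx 2.0584 \cdot 10^{5}$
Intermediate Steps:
$W{\left(z \right)} = 2 - 3 z$ ($W{\left(z \right)} = 2 + z \left(7 - 10\right) = 2 + z \left(-3\right) = 2 - 3 z$)
$Q{\left(X,E \right)} = \sqrt{E^{2} + X^{2}}$
$N{\left(S \right)} = S + S \sqrt{4 + S^{2}}$ ($N{\left(S \right)} = S + S \sqrt{S^{2} + \left(-2\right)^{2}} = S + S \sqrt{S^{2} + 4} = S + S \sqrt{4 + S^{2}}$)
$\left(N{\left(- \frac{458}{-52} \right)} + 205922\right) + W{\left(56 \right)} = \left(- \frac{458}{-52} \left(1 + \sqrt{4 + \left(- \frac{458}{-52}\right)^{2}}\right) + 205922\right) + \left(2 - 168\right) = \left(\left(-458\right) \left(- \frac{1}{52}\right) \left(1 + \sqrt{4 + \left(\left(-458\right) \left(- \frac{1}{52}\right)\right)^{2}}\right) + 205922\right) + \left(2 - 168\right) = \left(\frac{229 \left(1 + \sqrt{4 + \left(\frac{229}{26}\right)^{2}}\right)}{26} + 205922\right) - 166 = \left(\frac{229 \left(1 + \sqrt{4 + \frac{52441}{676}}\right)}{26} + 205922\right) - 166 = \left(\frac{229 \left(1 + \sqrt{\frac{55145}{676}}\right)}{26} + 205922\right) - 166 = \left(\frac{229 \left(1 + \frac{\sqrt{55145}}{26}\right)}{26} + 205922\right) - 166 = \left(\left(\frac{229}{26} + \frac{229 \sqrt{55145}}{676}\right) + 205922\right) - 166 = \left(\frac{5354201}{26} + \frac{229 \sqrt{55145}}{676}\right) - 166 = \frac{5349885}{26} + \frac{229 \sqrt{55145}}{676}$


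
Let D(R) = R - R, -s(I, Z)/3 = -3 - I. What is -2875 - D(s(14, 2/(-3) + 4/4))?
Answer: -2875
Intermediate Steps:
s(I, Z) = 9 + 3*I (s(I, Z) = -3*(-3 - I) = 9 + 3*I)
D(R) = 0
-2875 - D(s(14, 2/(-3) + 4/4)) = -2875 - 1*0 = -2875 + 0 = -2875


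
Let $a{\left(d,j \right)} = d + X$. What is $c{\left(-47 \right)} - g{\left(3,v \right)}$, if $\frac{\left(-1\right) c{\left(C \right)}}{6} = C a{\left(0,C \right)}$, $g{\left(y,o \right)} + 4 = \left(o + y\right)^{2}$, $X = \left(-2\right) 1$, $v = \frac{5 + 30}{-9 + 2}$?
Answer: $-564$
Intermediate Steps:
$v = -5$ ($v = \frac{35}{-7} = 35 \left(- \frac{1}{7}\right) = -5$)
$X = -2$
$a{\left(d,j \right)} = -2 + d$ ($a{\left(d,j \right)} = d - 2 = -2 + d$)
$g{\left(y,o \right)} = -4 + \left(o + y\right)^{2}$
$c{\left(C \right)} = 12 C$ ($c{\left(C \right)} = - 6 C \left(-2 + 0\right) = - 6 C \left(-2\right) = - 6 \left(- 2 C\right) = 12 C$)
$c{\left(-47 \right)} - g{\left(3,v \right)} = 12 \left(-47\right) - \left(-4 + \left(-5 + 3\right)^{2}\right) = -564 - \left(-4 + \left(-2\right)^{2}\right) = -564 - \left(-4 + 4\right) = -564 - 0 = -564 + 0 = -564$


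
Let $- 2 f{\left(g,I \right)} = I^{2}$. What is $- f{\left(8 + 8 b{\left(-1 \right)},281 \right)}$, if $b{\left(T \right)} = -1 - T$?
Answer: $\frac{78961}{2} \approx 39481.0$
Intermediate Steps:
$f{\left(g,I \right)} = - \frac{I^{2}}{2}$
$- f{\left(8 + 8 b{\left(-1 \right)},281 \right)} = - \frac{\left(-1\right) 281^{2}}{2} = - \frac{\left(-1\right) 78961}{2} = \left(-1\right) \left(- \frac{78961}{2}\right) = \frac{78961}{2}$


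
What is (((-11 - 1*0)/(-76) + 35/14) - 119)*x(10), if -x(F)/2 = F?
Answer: 44215/19 ≈ 2327.1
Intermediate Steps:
x(F) = -2*F
(((-11 - 1*0)/(-76) + 35/14) - 119)*x(10) = (((-11 - 1*0)/(-76) + 35/14) - 119)*(-2*10) = (((-11 + 0)*(-1/76) + 35*(1/14)) - 119)*(-20) = ((-11*(-1/76) + 5/2) - 119)*(-20) = ((11/76 + 5/2) - 119)*(-20) = (201/76 - 119)*(-20) = -8843/76*(-20) = 44215/19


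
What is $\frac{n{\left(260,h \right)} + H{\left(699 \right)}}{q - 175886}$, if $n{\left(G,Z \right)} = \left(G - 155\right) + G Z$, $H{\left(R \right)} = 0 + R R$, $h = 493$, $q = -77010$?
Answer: $- \frac{308443}{126448} \approx -2.4393$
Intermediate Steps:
$H{\left(R \right)} = R^{2}$ ($H{\left(R \right)} = 0 + R^{2} = R^{2}$)
$n{\left(G,Z \right)} = -155 + G + G Z$ ($n{\left(G,Z \right)} = \left(-155 + G\right) + G Z = -155 + G + G Z$)
$\frac{n{\left(260,h \right)} + H{\left(699 \right)}}{q - 175886} = \frac{\left(-155 + 260 + 260 \cdot 493\right) + 699^{2}}{-77010 - 175886} = \frac{\left(-155 + 260 + 128180\right) + 488601}{-252896} = \left(128285 + 488601\right) \left(- \frac{1}{252896}\right) = 616886 \left(- \frac{1}{252896}\right) = - \frac{308443}{126448}$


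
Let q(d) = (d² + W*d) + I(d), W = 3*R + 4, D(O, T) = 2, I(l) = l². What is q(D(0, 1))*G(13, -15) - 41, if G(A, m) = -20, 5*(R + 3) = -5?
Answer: 119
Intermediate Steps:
R = -4 (R = -3 + (⅕)*(-5) = -3 - 1 = -4)
W = -8 (W = 3*(-4) + 4 = -12 + 4 = -8)
q(d) = -8*d + 2*d² (q(d) = (d² - 8*d) + d² = -8*d + 2*d²)
q(D(0, 1))*G(13, -15) - 41 = (2*2*(-4 + 2))*(-20) - 41 = (2*2*(-2))*(-20) - 41 = -8*(-20) - 41 = 160 - 41 = 119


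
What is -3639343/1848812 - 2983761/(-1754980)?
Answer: -54410064763/202789255235 ≈ -0.26831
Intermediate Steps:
-3639343/1848812 - 2983761/(-1754980) = -3639343*1/1848812 - 2983761*(-1/1754980) = -3639343/1848812 + 2983761/1754980 = -54410064763/202789255235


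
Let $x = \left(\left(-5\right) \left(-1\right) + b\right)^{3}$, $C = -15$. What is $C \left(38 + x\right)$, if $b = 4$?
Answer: $-11505$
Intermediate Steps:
$x = 729$ ($x = \left(\left(-5\right) \left(-1\right) + 4\right)^{3} = \left(5 + 4\right)^{3} = 9^{3} = 729$)
$C \left(38 + x\right) = - 15 \left(38 + 729\right) = \left(-15\right) 767 = -11505$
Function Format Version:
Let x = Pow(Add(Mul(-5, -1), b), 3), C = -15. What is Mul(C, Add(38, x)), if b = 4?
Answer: -11505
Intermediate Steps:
x = 729 (x = Pow(Add(Mul(-5, -1), 4), 3) = Pow(Add(5, 4), 3) = Pow(9, 3) = 729)
Mul(C, Add(38, x)) = Mul(-15, Add(38, 729)) = Mul(-15, 767) = -11505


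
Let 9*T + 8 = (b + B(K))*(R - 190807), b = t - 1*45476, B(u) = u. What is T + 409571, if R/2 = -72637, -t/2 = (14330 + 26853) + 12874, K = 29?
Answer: 51612620572/9 ≈ 5.7347e+9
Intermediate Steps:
t = -108114 (t = -2*((14330 + 26853) + 12874) = -2*(41183 + 12874) = -2*54057 = -108114)
R = -145274 (R = 2*(-72637) = -145274)
b = -153590 (b = -108114 - 1*45476 = -108114 - 45476 = -153590)
T = 51608934433/9 (T = -8/9 + ((-153590 + 29)*(-145274 - 190807))/9 = -8/9 + (-153561*(-336081))/9 = -8/9 + (⅑)*51608934441 = -8/9 + 5734326049 = 51608934433/9 ≈ 5.7343e+9)
T + 409571 = 51608934433/9 + 409571 = 51612620572/9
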